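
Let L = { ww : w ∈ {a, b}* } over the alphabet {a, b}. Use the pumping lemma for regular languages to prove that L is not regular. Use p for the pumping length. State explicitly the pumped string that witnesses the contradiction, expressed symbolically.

a^{p+k} b^p a^p b^p

Toward a contradiction, assume L is regular with pumping length p.
Take w = a^p b^p a^p b^p = uu where u = a^pb^p; then w ∈ L and |w| = 4p ≥ p.
Write w = xyz as guaranteed by the lemma, with |xy| ≤ p and |y| ≥ 1.
Since the first p symbols of w are all a's and |xy| ≤ p, y lies entirely in the leading a-block: y = a^k for some k with 1 ≤ k ≤ p.
Pump with i = 2: xy^2z = a^{p+k} b^p a^p b^p, of length 4p+k. Suppose this equals vv. The string starts with a and ends with b, so v does too; thus the boundary between the two copies of v is a b→a transition. There is exactly one such transition, at position 2p+k, so |v| = 2p+k and |vv| = 4p+2k ≠ 4p+k since k ≥ 1. So xy^2z ∉ L.
This contradicts the pumping lemma, so L is not regular.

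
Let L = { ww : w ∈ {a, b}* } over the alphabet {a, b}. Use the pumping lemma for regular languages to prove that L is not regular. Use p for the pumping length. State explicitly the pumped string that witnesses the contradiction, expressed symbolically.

a^{p+k} b^p a^p b^p

Assume L is regular. Let p be the pumping length given by the pumping lemma.
Take w = a^p b^p a^p b^p = uu where u = a^pb^p; then w ∈ L and |w| = 4p ≥ p.
By the pumping lemma, w = xyz with |xy| ≤ p and y is nonempty.
Because |xy| ≤ p and w begins with p copies of a, we have y = a^k with 1 ≤ k ≤ p.
Pump with i = 2: xy^2z = a^{p+k} b^p a^p b^p, of length 4p+k. Suppose this equals vv. The string starts with a and ends with b, so v does too; thus the boundary between the two copies of v is a b→a transition. There is exactly one such transition, at position 2p+k, so |v| = 2p+k and |vv| = 4p+2k ≠ 4p+k since k ≥ 1. So xy^2z ∉ L.
Contradiction. Therefore L is not regular.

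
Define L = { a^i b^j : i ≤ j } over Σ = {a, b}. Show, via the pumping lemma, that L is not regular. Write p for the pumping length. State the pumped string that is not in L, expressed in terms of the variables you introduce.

Toward a contradiction, assume L is regular with pumping length p.
Choose w = a^p b^p ∈ L, with |w| = 2p ≥ p.
The pumping lemma gives a decomposition w = xyz where |xy| ≤ p and |y| > 0.
Because |xy| ≤ p and w begins with p copies of a, we have y = a^k with 1 ≤ k ≤ p.
Consider xy^2z = a^{p+k} b^p. Since k ≥ 1, the a-count p+k exceeds the b-count p, so i ≤ j fails; thus xy^2z ∉ L.
This contradicts the pumping lemma, so L is not regular.

a^{p+k} b^p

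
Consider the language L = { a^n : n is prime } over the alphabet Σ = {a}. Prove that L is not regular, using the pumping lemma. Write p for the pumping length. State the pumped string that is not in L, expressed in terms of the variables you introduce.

a^{q(1+k)}

Suppose for contradiction that L is regular, and let p be the pumping length.
Let q be a prime with q ≥ p+2 (infinitely many primes exist), and take w = a^q ∈ L with |w| = q ≥ p.
By the pumping lemma, w = xyz with |xy| ≤ p and |y| > 0.
Then y = a^k for some k with 1 ≤ k ≤ p.
Since 1 ≤ k ≤ p, |xz| = q-k. Pump with i = q+1: |xy^{q+1}z| = (q-k)+(q+1)k = q+qk = q(1+k), which is composite (both factors ≥ 2). So xy^{q+1}z = a^{q(1+k)} ∉ L.
This is a contradiction; hence L is not regular.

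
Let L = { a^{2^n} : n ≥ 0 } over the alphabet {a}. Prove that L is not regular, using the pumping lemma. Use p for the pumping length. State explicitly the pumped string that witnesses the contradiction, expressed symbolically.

Suppose for contradiction that L is regular, and let p be the pumping length.
Take w = a^{2^p} ∈ L with |w| = 2^p ≥ p.
By the pumping lemma, w = xyz with |xy| ≤ p and |y| ≥ 1.
Then y = a^k for some k with 1 ≤ k ≤ p.
Pump with i = 2: xy^2z = a^{2^p+k}. Since 1 ≤ k ≤ p < 2^p, we have 2^p < 2^p+k < 2^{p+1}, so 2^p+k is not a power of 2. So xy^2z ∉ L.
Contradiction. Therefore L is not regular.

a^{2^p+k}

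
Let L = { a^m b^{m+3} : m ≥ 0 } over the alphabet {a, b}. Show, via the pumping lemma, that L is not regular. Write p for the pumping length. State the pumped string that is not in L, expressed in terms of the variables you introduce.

a^{p+k} b^{p+3}

Suppose for contradiction that L is regular, and let p be the pumping length.
Choose w = a^p b^{p+3}, which is in L with |w| = 2p+3 ≥ p.
Write w = xyz as guaranteed by the lemma, with |xy| ≤ p and y is nonempty.
The first p characters of w are a's, so xy (and hence y) consists only of a's. Write y = a^k, 1 ≤ k ≤ p.
Pump with i = 2: xy^2z = a^{p+k} b^{p+3}. For this to lie in L we would need p+3 = (p+k)+3, which forces k = 0. But k ≥ 1, so xy^2z ∉ L.
This contradicts the pumping lemma, so L is not regular.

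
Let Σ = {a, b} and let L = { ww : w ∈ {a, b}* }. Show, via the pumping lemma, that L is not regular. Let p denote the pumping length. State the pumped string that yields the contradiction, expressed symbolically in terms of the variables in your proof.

Suppose for contradiction that L is regular, and let p be the pumping length.
Take w = a^p b^p a^p b^p = uu where u = a^pb^p; then w ∈ L and |w| = 4p ≥ p.
Write w = xyz as guaranteed by the lemma, with |xy| ≤ p and |y| ≥ 1.
Since the first p symbols of w are all a's and |xy| ≤ p, y lies entirely in the leading a-block: y = a^k for some k with 1 ≤ k ≤ p.
Pump with i = 2: xy^2z = a^{p+k} b^p a^p b^p, of length 4p+k. Suppose this equals vv. The string starts with a and ends with b, so v does too; thus the boundary between the two copies of v is a b→a transition. There is exactly one such transition, at position 2p+k, so |v| = 2p+k and |vv| = 4p+2k ≠ 4p+k since k ≥ 1. So xy^2z ∉ L.
This is a contradiction; hence L is not regular.

a^{p+k} b^p a^p b^p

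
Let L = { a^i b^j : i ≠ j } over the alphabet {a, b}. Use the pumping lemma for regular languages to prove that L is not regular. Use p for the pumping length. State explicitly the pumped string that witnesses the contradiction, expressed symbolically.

a^{p+p!} b^{p+p!}

Suppose for contradiction that L is regular, and let p be the pumping length.
Choose w = a^p b^{p+p!}. Since p ≠ p+p!, w ∈ L; and |w| ≥ p.
Write w = xyz as guaranteed by the lemma, with |xy| ≤ p and y is nonempty.
Since the first p symbols of w are all a's and |xy| ≤ p, y lies entirely in the leading a-block: y = a^k for some k with 1 ≤ k ≤ p.
Since 1 ≤ k ≤ p, k divides p!; set t = 1 + p!/k. Then xy^t z has p + (p!/k)·k = p + p! copies of a. Now the a-count equals the b-count, so i ≠ j fails. So xy^t z = a^{p+p!} b^{p+p!} ∉ L.
Contradiction. Therefore L is not regular.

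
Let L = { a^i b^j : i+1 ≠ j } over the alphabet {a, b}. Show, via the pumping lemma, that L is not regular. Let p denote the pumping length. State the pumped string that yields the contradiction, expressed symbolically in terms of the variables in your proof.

a^{p+p!} b^{p+p!+1}

Toward a contradiction, assume L is regular with pumping length p.
Choose w = a^p b^{p+p!+1}. Since p ≠ (p+p!+1)-1 = p+p!, w ∈ L; and |w| ≥ p.
Write w = xyz as guaranteed by the lemma, with |xy| ≤ p and |y| > 0.
The first p characters of w are a's, so xy (and hence y) consists only of a's. Write y = a^k, 1 ≤ k ≤ p.
Since 1 ≤ k ≤ p, k divides p!; set t = 1 + p!/k. Then xy^t z has p + (p!/k)·k = p + p! copies of a. Now the a-count is p+p! and (b-count)-1 = (p+p!+1)-1 = p+p!, so i+1 ≠ j fails. So xy^t z = a^{p+p!} b^{p+p!+1} ∉ L.
This is a contradiction; hence L is not regular.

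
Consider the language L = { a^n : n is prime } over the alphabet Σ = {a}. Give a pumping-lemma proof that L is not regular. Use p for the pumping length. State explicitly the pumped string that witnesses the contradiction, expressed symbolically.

a^{q(1+k)}

Assume L is regular; let p be its pumping constant.
Let q be a prime with q ≥ p+2 (infinitely many primes exist), and take w = a^q ∈ L with |w| = q ≥ p.
Write w = xyz as guaranteed by the lemma, with |xy| ≤ p and y is nonempty.
Then y = a^k for some k with 1 ≤ k ≤ p.
Since 1 ≤ k ≤ p, |xz| = q-k. Pump with i = q+1: |xy^{q+1}z| = (q-k)+(q+1)k = q+qk = q(1+k), which is composite (both factors ≥ 2). So xy^{q+1}z = a^{q(1+k)} ∉ L.
This is a contradiction; hence L is not regular.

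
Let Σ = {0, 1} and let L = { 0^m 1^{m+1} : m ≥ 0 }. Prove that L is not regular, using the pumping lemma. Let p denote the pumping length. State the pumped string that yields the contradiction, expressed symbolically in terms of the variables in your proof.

0^{p+k} 1^{p+1}

Suppose for contradiction that L is regular, and let p be the pumping length.
Take w = 0^p 1^{p+1}. Then w ∈ L and |w| = 2p+1 ≥ p.
Write w = xyz as guaranteed by the lemma, with |xy| ≤ p and |y| > 0.
Since the first p symbols of w are all 0's and |xy| ≤ p, y lies entirely in the leading 0-block: y = 0^k for some k with 1 ≤ k ≤ p.
Pump with i = 2: xy^2z = 0^{p+k} 1^{p+1}. For this to lie in L we would need p+1 = (p+k)+1, which forces k = 0. But k ≥ 1, so xy^2z ∉ L.
This contradicts the pumping lemma, so L is not regular.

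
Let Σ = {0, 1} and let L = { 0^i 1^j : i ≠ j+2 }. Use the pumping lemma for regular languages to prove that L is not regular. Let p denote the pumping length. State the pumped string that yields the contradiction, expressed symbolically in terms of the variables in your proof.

0^{p+p!} 1^{p+p!-2}

Assume L is regular; let p be its pumping constant.
Choose w = 0^p 1^{p+p!-2}. Since p ≠ (p+p!-2)+2 = p+p!, w ∈ L; and |w| ≥ p.
The pumping lemma gives a decomposition w = xyz where |xy| ≤ p and |y| > 0.
Because |xy| ≤ p and w begins with p copies of 0, we have y = 0^k with 1 ≤ k ≤ p.
Since 1 ≤ k ≤ p, k divides p!; set t = 1 + p!/k. Then xy^t z has p + (p!/k)·k = p + p! copies of 0. Now the 0-count is p+p! and (1-count)+2 = (p+p!-2)+2 = p+p!, so i ≠ j+2 fails. So xy^t z = 0^{p+p!} 1^{p+p!-2} ∉ L.
Contradiction. Therefore L is not regular.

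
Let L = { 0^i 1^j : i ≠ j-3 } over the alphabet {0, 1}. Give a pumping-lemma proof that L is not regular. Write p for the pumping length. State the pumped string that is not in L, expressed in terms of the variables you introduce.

Suppose for contradiction that L is regular, and let p be the pumping length.
Choose w = 0^p 1^{p+p!+3}. Since p ≠ (p+p!+3)-3 = p+p!, w ∈ L; and |w| ≥ p.
The pumping lemma gives a decomposition w = xyz where |xy| ≤ p and |y| ≥ 1.
Because |xy| ≤ p and w begins with p copies of 0, we have y = 0^k with 1 ≤ k ≤ p.
Since 1 ≤ k ≤ p, k divides p!; set t = 1 + p!/k. Then xy^t z has p + (p!/k)·k = p + p! copies of 0. Now the 0-count is p+p! and (1-count)-3 = (p+p!+3)-3 = p+p!, so i ≠ j-3 fails. So xy^t z = 0^{p+p!} 1^{p+p!+3} ∉ L.
This contradicts the pumping lemma, so L is not regular.

0^{p+p!} 1^{p+p!+3}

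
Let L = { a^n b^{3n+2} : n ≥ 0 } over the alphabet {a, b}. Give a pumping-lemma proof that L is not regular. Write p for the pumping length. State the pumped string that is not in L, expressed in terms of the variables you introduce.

a^{p+k} b^{3p+2}

Toward a contradiction, assume L is regular with pumping length p.
Take w = a^p b^{3p+2}. Then w ∈ L and |w| = 4p+2 ≥ p.
By the pumping lemma, w = xyz with |xy| ≤ p and y is nonempty.
Since the first p symbols of w are all a's and |xy| ≤ p, y lies entirely in the leading a-block: y = a^k for some k with 1 ≤ k ≤ p.
Pump with i = 2: xy^2z = a^{p+k} b^{3p+2}. For this to lie in L we would need 3p+2 = 3(p+k)+2, which forces k = 0. But k ≥ 1, so xy^2z ∉ L.
This is a contradiction; hence L is not regular.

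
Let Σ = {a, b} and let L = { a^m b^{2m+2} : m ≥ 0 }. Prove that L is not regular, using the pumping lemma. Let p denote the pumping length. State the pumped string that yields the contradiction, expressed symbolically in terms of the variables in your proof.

a^{p+k} b^{2p+2}

Assume L is regular; let p be its pumping constant.
Let w = a^p b^{2p+2} ∈ L; note |w| = 3p+2 ≥ p.
Write w = xyz as guaranteed by the lemma, with |xy| ≤ p and |y| ≥ 1.
Because |xy| ≤ p and w begins with p copies of a, we have y = a^k with 1 ≤ k ≤ p.
Pump with i = 2: xy^2z = a^{p+k} b^{2p+2}. For this to lie in L we would need 2p+2 = 2(p+k)+2, which forces k = 0. But k ≥ 1, so xy^2z ∉ L.
This is a contradiction; hence L is not regular.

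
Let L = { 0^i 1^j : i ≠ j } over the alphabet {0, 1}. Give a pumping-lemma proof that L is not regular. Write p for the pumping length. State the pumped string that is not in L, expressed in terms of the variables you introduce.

0^{p+p!} 1^{p+p!}

Assume L is regular. Let p be the pumping length given by the pumping lemma.
Choose w = 0^p 1^{p+p!}. Since p ≠ p+p!, w ∈ L; and |w| ≥ p.
Write w = xyz as guaranteed by the lemma, with |xy| ≤ p and |y| ≥ 1.
The first p characters of w are 0's, so xy (and hence y) consists only of 0's. Write y = 0^k, 1 ≤ k ≤ p.
Since 1 ≤ k ≤ p, k divides p!; set t = 1 + p!/k. Then xy^t z has p + (p!/k)·k = p + p! copies of 0. Now the 0-count equals the 1-count, so i ≠ j fails. So xy^t z = 0^{p+p!} 1^{p+p!} ∉ L.
Contradiction. Therefore L is not regular.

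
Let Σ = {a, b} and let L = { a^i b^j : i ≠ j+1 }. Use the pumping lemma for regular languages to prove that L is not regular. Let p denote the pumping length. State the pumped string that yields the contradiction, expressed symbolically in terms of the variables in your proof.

a^{p+p!} b^{p+p!-1}

Assume L is regular. Let p be the pumping length given by the pumping lemma.
Choose w = a^p b^{p+p!-1}. Since p ≠ (p+p!-1)+1 = p+p!, w ∈ L; and |w| ≥ p.
Write w = xyz as guaranteed by the lemma, with |xy| ≤ p and |y| > 0.
The first p characters of w are a's, so xy (and hence y) consists only of a's. Write y = a^k, 1 ≤ k ≤ p.
Since 1 ≤ k ≤ p, k divides p!; set t = 1 + p!/k. Then xy^t z has p + (p!/k)·k = p + p! copies of a. Now the a-count is p+p! and (b-count)+1 = (p+p!-1)+1 = p+p!, so i ≠ j+1 fails. So xy^t z = a^{p+p!} b^{p+p!-1} ∉ L.
Contradiction. Therefore L is not regular.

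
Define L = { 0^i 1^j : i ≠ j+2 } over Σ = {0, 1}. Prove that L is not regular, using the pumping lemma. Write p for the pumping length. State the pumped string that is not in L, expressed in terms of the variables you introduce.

Toward a contradiction, assume L is regular with pumping length p.
Choose w = 0^p 1^{p+p!-2}. Since p ≠ (p+p!-2)+2 = p+p!, w ∈ L; and |w| ≥ p.
Write w = xyz as guaranteed by the lemma, with |xy| ≤ p and |y| > 0.
Since the first p symbols of w are all 0's and |xy| ≤ p, y lies entirely in the leading 0-block: y = 0^k for some k with 1 ≤ k ≤ p.
Since 1 ≤ k ≤ p, k divides p!; set t = 1 + p!/k. Then xy^t z has p + (p!/k)·k = p + p! copies of 0. Now the 0-count is p+p! and (1-count)+2 = (p+p!-2)+2 = p+p!, so i ≠ j+2 fails. So xy^t z = 0^{p+p!} 1^{p+p!-2} ∉ L.
Contradiction. Therefore L is not regular.

0^{p+p!} 1^{p+p!-2}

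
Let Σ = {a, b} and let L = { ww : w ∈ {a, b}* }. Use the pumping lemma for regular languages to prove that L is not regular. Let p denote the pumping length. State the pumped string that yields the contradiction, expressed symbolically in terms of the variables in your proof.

Assume L is regular. Let p be the pumping length given by the pumping lemma.
Take w = a^p b^p a^p b^p = uu where u = a^pb^p; then w ∈ L and |w| = 4p ≥ p.
Write w = xyz as guaranteed by the lemma, with |xy| ≤ p and |y| ≥ 1.
The first p characters of w are a's, so xy (and hence y) consists only of a's. Write y = a^k, 1 ≤ k ≤ p.
Pump with i = 2: xy^2z = a^{p+k} b^p a^p b^p, of length 4p+k. Suppose this equals vv. The string starts with a and ends with b, so v does too; thus the boundary between the two copies of v is a b→a transition. There is exactly one such transition, at position 2p+k, so |v| = 2p+k and |vv| = 4p+2k ≠ 4p+k since k ≥ 1. So xy^2z ∉ L.
This contradicts the pumping lemma, so L is not regular.

a^{p+k} b^p a^p b^p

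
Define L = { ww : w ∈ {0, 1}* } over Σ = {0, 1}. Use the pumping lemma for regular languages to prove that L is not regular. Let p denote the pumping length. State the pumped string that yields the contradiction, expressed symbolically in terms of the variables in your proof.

Suppose for contradiction that L is regular, and let p be the pumping length.
Take w = 0^p 1^p 0^p 1^p = uu where u = 0^p1^p; then w ∈ L and |w| = 4p ≥ p.
By the pumping lemma, w = xyz with |xy| ≤ p and y is nonempty.
The first p characters of w are 0's, so xy (and hence y) consists only of 0's. Write y = 0^k, 1 ≤ k ≤ p.
Pump with i = 2: xy^2z = 0^{p+k} 1^p 0^p 1^p, of length 4p+k. Suppose this equals vv. The string starts with 0 and ends with 1, so v does too; thus the boundary between the two copies of v is a 1→0 transition. There is exactly one such transition, at position 2p+k, so |v| = 2p+k and |vv| = 4p+2k ≠ 4p+k since k ≥ 1. So xy^2z ∉ L.
This contradicts the pumping lemma, so L is not regular.

0^{p+k} 1^p 0^p 1^p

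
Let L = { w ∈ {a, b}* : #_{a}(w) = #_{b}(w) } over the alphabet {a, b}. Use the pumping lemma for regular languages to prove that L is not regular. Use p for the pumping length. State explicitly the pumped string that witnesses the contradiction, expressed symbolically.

Assume L is regular; let p be its pumping constant.
Choose w = a^p b^p ∈ L with |w| = 2p ≥ p.
The pumping lemma gives a decomposition w = xyz where |xy| ≤ p and |y| > 0.
Since the first p symbols of w are all a's and |xy| ≤ p, y lies entirely in the leading a-block: y = a^k for some k with 1 ≤ k ≤ p.
Pump with i = 2: xy^2z = a^{p+k} b^p has p+k occurrences of a but only p of b. Since k ≥ 1 the counts differ, so xy^2z ∉ L.
This is a contradiction; hence L is not regular.

a^{p+k} b^p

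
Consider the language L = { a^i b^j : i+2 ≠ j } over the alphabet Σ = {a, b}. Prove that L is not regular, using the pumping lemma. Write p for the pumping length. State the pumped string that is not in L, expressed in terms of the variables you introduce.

Assume L is regular. Let p be the pumping length given by the pumping lemma.
Choose w = a^p b^{p+p!+2}. Since p ≠ (p+p!+2)-2 = p+p!, w ∈ L; and |w| ≥ p.
Write w = xyz as guaranteed by the lemma, with |xy| ≤ p and y is nonempty.
Since the first p symbols of w are all a's and |xy| ≤ p, y lies entirely in the leading a-block: y = a^k for some k with 1 ≤ k ≤ p.
Since 1 ≤ k ≤ p, k divides p!; set t = 1 + p!/k. Then xy^t z has p + (p!/k)·k = p + p! copies of a. Now the a-count is p+p! and (b-count)-2 = (p+p!+2)-2 = p+p!, so i+2 ≠ j fails. So xy^t z = a^{p+p!} b^{p+p!+2} ∉ L.
This contradicts the pumping lemma, so L is not regular.

a^{p+p!} b^{p+p!+2}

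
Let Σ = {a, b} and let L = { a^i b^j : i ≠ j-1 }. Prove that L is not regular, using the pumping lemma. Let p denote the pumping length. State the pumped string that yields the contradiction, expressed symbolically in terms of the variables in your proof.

a^{p+p!} b^{p+p!+1}

Suppose for contradiction that L is regular, and let p be the pumping length.
Choose w = a^p b^{p+p!+1}. Since p ≠ (p+p!+1)-1 = p+p!, w ∈ L; and |w| ≥ p.
By the pumping lemma, w = xyz with |xy| ≤ p and y is nonempty.
Because |xy| ≤ p and w begins with p copies of a, we have y = a^k with 1 ≤ k ≤ p.
Since 1 ≤ k ≤ p, k divides p!; set t = 1 + p!/k. Then xy^t z has p + (p!/k)·k = p + p! copies of a. Now the a-count is p+p! and (b-count)-1 = (p+p!+1)-1 = p+p!, so i ≠ j-1 fails. So xy^t z = a^{p+p!} b^{p+p!+1} ∉ L.
Contradiction. Therefore L is not regular.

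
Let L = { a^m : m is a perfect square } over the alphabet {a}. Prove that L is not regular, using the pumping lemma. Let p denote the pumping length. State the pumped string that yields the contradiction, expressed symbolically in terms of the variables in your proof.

a^{p²+k}

Suppose for contradiction that L is regular, and let p be the pumping length.
Take w = a^{p²} ∈ L with |w| = p² ≥ p.
By the pumping lemma, w = xyz with |xy| ≤ p and |y| > 0.
Then y = a^k for some k with 1 ≤ k ≤ p.
Pump with i = 2: xy^2z = a^{p²+k}. Since 1 ≤ k ≤ p, p² < p²+k ≤ p²+p < (p+1)², so p²+k lies strictly between consecutive squares and is not a perfect square. So xy^2z ∉ L.
Contradiction. Therefore L is not regular.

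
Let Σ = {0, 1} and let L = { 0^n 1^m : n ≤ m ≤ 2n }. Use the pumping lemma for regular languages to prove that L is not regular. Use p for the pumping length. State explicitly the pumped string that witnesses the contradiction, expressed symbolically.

0^{p+k} 1^p

Suppose for contradiction that L is regular, and let p be the pumping length.
Take w = 0^p 1^p ∈ L (since p ≤ p ≤ 2p), with |w| = 2p ≥ p.
Write w = xyz as guaranteed by the lemma, with |xy| ≤ p and y is nonempty.
The first p characters of w are 0's, so xy (and hence y) consists only of 0's. Write y = 0^k, 1 ≤ k ≤ p.
Pump with i = 2: xy^2z = 0^{p+k} 1^p. Now n = p+k > p = m, so the condition n ≤ m fails. Thus xy^2z ∉ L.
Contradiction. Therefore L is not regular.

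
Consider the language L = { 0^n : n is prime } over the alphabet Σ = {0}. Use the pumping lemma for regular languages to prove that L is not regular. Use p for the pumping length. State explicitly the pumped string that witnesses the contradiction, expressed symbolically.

0^{q(1+k)}

Suppose for contradiction that L is regular, and let p be the pumping length.
Let q be a prime with q ≥ p+2 (infinitely many primes exist), and take w = 0^q ∈ L with |w| = q ≥ p.
By the pumping lemma, w = xyz with |xy| ≤ p and |y| > 0.
Then y = 0^k for some k with 1 ≤ k ≤ p.
Since 1 ≤ k ≤ p, |xz| = q-k. Pump with i = q+1: |xy^{q+1}z| = (q-k)+(q+1)k = q+qk = q(1+k), which is composite (both factors ≥ 2). So xy^{q+1}z = 0^{q(1+k)} ∉ L.
This is a contradiction; hence L is not regular.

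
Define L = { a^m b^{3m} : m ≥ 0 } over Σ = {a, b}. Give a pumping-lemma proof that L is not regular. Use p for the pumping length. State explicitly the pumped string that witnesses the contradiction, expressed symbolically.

a^{p+k} b^{3p}

Assume L is regular; let p be its pumping constant.
Choose w = a^p b^{3p}, which is in L with |w| = 4p ≥ p.
The pumping lemma gives a decomposition w = xyz where |xy| ≤ p and |y| > 0.
Because |xy| ≤ p and w begins with p copies of a, we have y = a^k with 1 ≤ k ≤ p.
Pump with i = 2: xy^2z = a^{p+k} b^{3p}. For this to lie in L we would need 3p = 3(p+k), which forces k = 0. But k ≥ 1, so xy^2z ∉ L.
This is a contradiction; hence L is not regular.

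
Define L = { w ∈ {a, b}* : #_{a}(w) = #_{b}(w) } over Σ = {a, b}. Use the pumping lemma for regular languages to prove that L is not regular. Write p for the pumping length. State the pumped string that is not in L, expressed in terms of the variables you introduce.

Assume L is regular. Let p be the pumping length given by the pumping lemma.
Choose w = a^p b^p ∈ L with |w| = 2p ≥ p.
Write w = xyz as guaranteed by the lemma, with |xy| ≤ p and |y| ≥ 1.
Because |xy| ≤ p and w begins with p copies of a, we have y = a^k with 1 ≤ k ≤ p.
Pump with i = 2: xy^2z = a^{p+k} b^p has p+k occurrences of a but only p of b. Since k ≥ 1 the counts differ, so xy^2z ∉ L.
This is a contradiction; hence L is not regular.

a^{p+k} b^p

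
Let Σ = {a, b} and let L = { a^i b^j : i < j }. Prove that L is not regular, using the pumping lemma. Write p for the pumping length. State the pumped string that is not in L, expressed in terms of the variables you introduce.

Assume L is regular; let p be its pumping constant.
Choose w = a^p b^{p+1} ∈ L, with |w| = 2p+1 ≥ p.
Write w = xyz as guaranteed by the lemma, with |xy| ≤ p and y is nonempty.
Since the first p symbols of w are all a's and |xy| ≤ p, y lies entirely in the leading a-block: y = a^k for some k with 1 ≤ k ≤ p.
Consider xy^2z = a^{p+k} b^{p+1}. Since k ≥ 1, the a-count p+k is at least p+1, so i < j fails; thus xy^2z ∉ L.
This is a contradiction; hence L is not regular.

a^{p+k} b^{p+1}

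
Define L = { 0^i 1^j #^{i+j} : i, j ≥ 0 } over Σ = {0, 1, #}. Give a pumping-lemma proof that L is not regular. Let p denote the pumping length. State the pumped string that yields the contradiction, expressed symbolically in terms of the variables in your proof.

Assume L is regular. Let p be the pumping length given by the pumping lemma.
Take w = 0^p 1^p #^{2p} ∈ L (with i=j=p, i+j=2p), |w| = 4p ≥ p.
The pumping lemma gives a decomposition w = xyz where |xy| ≤ p and |y| > 0.
Since the first p symbols of w are all 0's and |xy| ≤ p, y lies entirely in the leading 0-block: y = 0^k for some k with 1 ≤ k ≤ p.
Consider xy^2z = 0^{p+k} 1^p #^{2p}. Now the 0- and 1-counts sum to 2p+k, but the #-count is 2p ≠ 2p+k. So xy^2z ∉ L.
Contradiction. Therefore L is not regular.

0^{p+k} 1^p #^{2p}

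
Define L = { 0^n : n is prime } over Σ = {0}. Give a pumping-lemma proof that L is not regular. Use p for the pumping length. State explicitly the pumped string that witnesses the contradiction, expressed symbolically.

0^{q(1+k)}

Toward a contradiction, assume L is regular with pumping length p.
Let q be a prime with q ≥ p+2 (infinitely many primes exist), and take w = 0^q ∈ L with |w| = q ≥ p.
The pumping lemma gives a decomposition w = xyz where |xy| ≤ p and |y| > 0.
Then y = 0^k for some k with 1 ≤ k ≤ p.
Since 1 ≤ k ≤ p, |xz| = q-k. Pump with i = q+1: |xy^{q+1}z| = (q-k)+(q+1)k = q+qk = q(1+k), which is composite (both factors ≥ 2). So xy^{q+1}z = 0^{q(1+k)} ∉ L.
This is a contradiction; hence L is not regular.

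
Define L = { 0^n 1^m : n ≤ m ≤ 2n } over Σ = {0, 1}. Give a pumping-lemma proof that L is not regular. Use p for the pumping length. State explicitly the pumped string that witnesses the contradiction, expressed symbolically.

0^{p+k} 1^p

Assume L is regular; let p be its pumping constant.
Take w = 0^p 1^p ∈ L (since p ≤ p ≤ 2p), with |w| = 2p ≥ p.
The pumping lemma gives a decomposition w = xyz where |xy| ≤ p and |y| ≥ 1.
Since the first p symbols of w are all 0's and |xy| ≤ p, y lies entirely in the leading 0-block: y = 0^k for some k with 1 ≤ k ≤ p.
Pump with i = 2: xy^2z = 0^{p+k} 1^p. Now n = p+k > p = m, so the condition n ≤ m fails. Thus xy^2z ∉ L.
This is a contradiction; hence L is not regular.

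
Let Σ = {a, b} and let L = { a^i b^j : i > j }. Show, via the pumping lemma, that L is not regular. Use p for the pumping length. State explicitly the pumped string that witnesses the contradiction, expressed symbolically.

Assume L is regular. Let p be the pumping length given by the pumping lemma.
Choose w = a^{p+1} b^p ∈ L, with |w| = 2p+1 ≥ p.
Write w = xyz as guaranteed by the lemma, with |xy| ≤ p and y is nonempty.
The first p characters of w are a's, so xy (and hence y) consists only of a's. Write y = a^k, 1 ≤ k ≤ p.
Consider xy^0z = xz = a^{p+1-k} b^p. Since k ≥ 1, the a-count p+1-k is at most p, so i > j fails; thus xz ∉ L.
Contradiction. Therefore L is not regular.

a^{p+1-k} b^p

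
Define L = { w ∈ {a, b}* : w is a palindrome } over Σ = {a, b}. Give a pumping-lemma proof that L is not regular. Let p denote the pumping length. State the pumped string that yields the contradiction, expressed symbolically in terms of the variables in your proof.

a^{p+k} b a^p

Assume L is regular; let p be its pumping constant.
Take w = a^p b a^p, a palindrome of length 2p+1 ≥ p.
By the pumping lemma, w = xyz with |xy| ≤ p and |y| > 0.
The first p characters of w are a's, so xy (and hence y) consists only of a's. Write y = a^k, 1 ≤ k ≤ p.
Pump with i = 2: xy^2z = a^{p+k} b a^p. Its reverse is a^p b a^{p+k}, which differs from xy^2z since k ≥ 1. So xy^2z is not a palindrome and xy^2z ∉ L.
Contradiction. Therefore L is not regular.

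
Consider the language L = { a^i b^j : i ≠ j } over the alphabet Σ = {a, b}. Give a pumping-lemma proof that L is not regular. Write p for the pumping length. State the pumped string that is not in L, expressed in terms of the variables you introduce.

a^{p+p!} b^{p+p!}

Toward a contradiction, assume L is regular with pumping length p.
Choose w = a^p b^{p+p!}. Since p ≠ p+p!, w ∈ L; and |w| ≥ p.
The pumping lemma gives a decomposition w = xyz where |xy| ≤ p and |y| ≥ 1.
The first p characters of w are a's, so xy (and hence y) consists only of a's. Write y = a^k, 1 ≤ k ≤ p.
Since 1 ≤ k ≤ p, k divides p!; set t = 1 + p!/k. Then xy^t z has p + (p!/k)·k = p + p! copies of a. Now the a-count equals the b-count, so i ≠ j fails. So xy^t z = a^{p+p!} b^{p+p!} ∉ L.
This contradicts the pumping lemma, so L is not regular.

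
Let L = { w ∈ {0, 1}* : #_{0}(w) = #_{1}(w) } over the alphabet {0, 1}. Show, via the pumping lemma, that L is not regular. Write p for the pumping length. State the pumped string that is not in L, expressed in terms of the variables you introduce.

Toward a contradiction, assume L is regular with pumping length p.
Choose w = 0^p 1^p ∈ L with |w| = 2p ≥ p.
By the pumping lemma, w = xyz with |xy| ≤ p and |y| ≥ 1.
The first p characters of w are 0's, so xy (and hence y) consists only of 0's. Write y = 0^k, 1 ≤ k ≤ p.
Pump with i = 2: xy^2z = 0^{p+k} 1^p has p+k occurrences of 0 but only p of 1. Since k ≥ 1 the counts differ, so xy^2z ∉ L.
This is a contradiction; hence L is not regular.

0^{p+k} 1^p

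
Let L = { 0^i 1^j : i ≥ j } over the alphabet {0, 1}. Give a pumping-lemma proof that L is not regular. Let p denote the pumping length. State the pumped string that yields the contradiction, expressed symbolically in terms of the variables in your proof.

0^{p-k} 1^p

Suppose for contradiction that L is regular, and let p be the pumping length.
Choose w = 0^p 1^p ∈ L, with |w| = 2p ≥ p.
The pumping lemma gives a decomposition w = xyz where |xy| ≤ p and |y| ≥ 1.
The first p characters of w are 0's, so xy (and hence y) consists only of 0's. Write y = 0^k, 1 ≤ k ≤ p.
Consider xy^0z = xz = 0^{p-k} 1^p. Since k ≥ 1, the 0-count p-k is less than p, so i ≥ j fails; thus xz ∉ L.
This contradicts the pumping lemma, so L is not regular.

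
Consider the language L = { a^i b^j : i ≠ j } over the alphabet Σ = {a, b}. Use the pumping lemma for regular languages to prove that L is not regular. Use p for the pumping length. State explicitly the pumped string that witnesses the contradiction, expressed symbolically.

a^{p+p!} b^{p+p!}

Assume L is regular; let p be its pumping constant.
Choose w = a^p b^{p+p!}. Since p ≠ p+p!, w ∈ L; and |w| ≥ p.
By the pumping lemma, w = xyz with |xy| ≤ p and |y| > 0.
Because |xy| ≤ p and w begins with p copies of a, we have y = a^k with 1 ≤ k ≤ p.
Since 1 ≤ k ≤ p, k divides p!; set t = 1 + p!/k. Then xy^t z has p + (p!/k)·k = p + p! copies of a. Now the a-count equals the b-count, so i ≠ j fails. So xy^t z = a^{p+p!} b^{p+p!} ∉ L.
This is a contradiction; hence L is not regular.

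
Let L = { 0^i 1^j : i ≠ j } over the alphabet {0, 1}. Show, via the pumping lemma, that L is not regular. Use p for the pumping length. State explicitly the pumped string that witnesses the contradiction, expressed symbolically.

Assume L is regular. Let p be the pumping length given by the pumping lemma.
Choose w = 0^p 1^{p+p!}. Since p ≠ p+p!, w ∈ L; and |w| ≥ p.
The pumping lemma gives a decomposition w = xyz where |xy| ≤ p and y is nonempty.
The first p characters of w are 0's, so xy (and hence y) consists only of 0's. Write y = 0^k, 1 ≤ k ≤ p.
Since 1 ≤ k ≤ p, k divides p!; set t = 1 + p!/k. Then xy^t z has p + (p!/k)·k = p + p! copies of 0. Now the 0-count equals the 1-count, so i ≠ j fails. So xy^t z = 0^{p+p!} 1^{p+p!} ∉ L.
This contradicts the pumping lemma, so L is not regular.

0^{p+p!} 1^{p+p!}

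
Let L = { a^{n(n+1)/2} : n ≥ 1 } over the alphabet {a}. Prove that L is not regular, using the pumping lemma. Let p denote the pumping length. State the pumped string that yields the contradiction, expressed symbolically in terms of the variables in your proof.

Assume L is regular. Let p be the pumping length given by the pumping lemma.
Take w = a^{p(p+1)/2} ∈ L with |w| = p(p+1)/2 ≥ p.
The pumping lemma gives a decomposition w = xyz where |xy| ≤ p and y is nonempty.
Then y = a^k for some k with 1 ≤ k ≤ p.
Pump with i = 2: xy^2z = a^{p(p+1)/2+k}. Since 1 ≤ k ≤ p, p(p+1)/2 < p(p+1)/2+k ≤ p(p+1)/2+p < (p+1)(p+2)/2, so p(p+1)/2+k is strictly between consecutive triangular numbers. So xy^2z ∉ L.
This contradicts the pumping lemma, so L is not regular.

a^{p(p+1)/2+k}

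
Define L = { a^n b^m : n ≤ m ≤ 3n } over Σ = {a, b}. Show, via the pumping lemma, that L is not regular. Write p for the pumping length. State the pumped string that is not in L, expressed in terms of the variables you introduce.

Assume L is regular. Let p be the pumping length given by the pumping lemma.
Take w = a^p b^p ∈ L (since p ≤ p ≤ 3p), with |w| = 2p ≥ p.
By the pumping lemma, w = xyz with |xy| ≤ p and y is nonempty.
Because |xy| ≤ p and w begins with p copies of a, we have y = a^k with 1 ≤ k ≤ p.
Pump with i = 2: xy^2z = a^{p+k} b^p. Now n = p+k > p = m, so the condition n ≤ m fails. Thus xy^2z ∉ L.
Contradiction. Therefore L is not regular.

a^{p+k} b^p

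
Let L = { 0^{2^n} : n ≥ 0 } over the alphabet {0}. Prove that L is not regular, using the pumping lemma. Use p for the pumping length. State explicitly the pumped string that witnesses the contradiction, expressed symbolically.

Assume L is regular. Let p be the pumping length given by the pumping lemma.
Take w = 0^{2^p} ∈ L with |w| = 2^p ≥ p.
By the pumping lemma, w = xyz with |xy| ≤ p and y is nonempty.
Then y = 0^k for some k with 1 ≤ k ≤ p.
Pump with i = 2: xy^2z = 0^{2^p+k}. Since 1 ≤ k ≤ p < 2^p, we have 2^p < 2^p+k < 2^{p+1}, so 2^p+k is not a power of 2. So xy^2z ∉ L.
This is a contradiction; hence L is not regular.

0^{2^p+k}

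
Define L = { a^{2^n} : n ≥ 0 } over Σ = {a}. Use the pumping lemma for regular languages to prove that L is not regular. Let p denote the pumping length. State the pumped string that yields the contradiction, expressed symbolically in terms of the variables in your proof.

a^{2^p+k}

Suppose for contradiction that L is regular, and let p be the pumping length.
Take w = a^{2^p} ∈ L with |w| = 2^p ≥ p.
By the pumping lemma, w = xyz with |xy| ≤ p and |y| ≥ 1.
Then y = a^k for some k with 1 ≤ k ≤ p.
Pump with i = 2: xy^2z = a^{2^p+k}. Since 1 ≤ k ≤ p < 2^p, we have 2^p < 2^p+k < 2^{p+1}, so 2^p+k is not a power of 2. So xy^2z ∉ L.
Contradiction. Therefore L is not regular.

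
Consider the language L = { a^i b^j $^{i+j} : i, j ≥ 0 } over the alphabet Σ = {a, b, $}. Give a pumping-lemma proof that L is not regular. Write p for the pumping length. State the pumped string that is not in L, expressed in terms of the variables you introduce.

a^{p+k} b^p $^{2p}

Assume L is regular. Let p be the pumping length given by the pumping lemma.
Take w = a^p b^p $^{2p} ∈ L (with i=j=p, i+j=2p), |w| = 4p ≥ p.
The pumping lemma gives a decomposition w = xyz where |xy| ≤ p and y is nonempty.
Since the first p symbols of w are all a's and |xy| ≤ p, y lies entirely in the leading a-block: y = a^k for some k with 1 ≤ k ≤ p.
Consider xy^2z = a^{p+k} b^p $^{2p}. Now the a- and b-counts sum to 2p+k, but the $-count is 2p ≠ 2p+k. So xy^2z ∉ L.
Contradiction. Therefore L is not regular.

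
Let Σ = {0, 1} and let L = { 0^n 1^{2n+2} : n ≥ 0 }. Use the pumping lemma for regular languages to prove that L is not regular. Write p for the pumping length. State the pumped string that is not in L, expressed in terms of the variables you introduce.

Assume L is regular; let p be its pumping constant.
Let w = 0^p 1^{2p+2} ∈ L; note |w| = 3p+2 ≥ p.
The pumping lemma gives a decomposition w = xyz where |xy| ≤ p and |y| ≥ 1.
The first p characters of w are 0's, so xy (and hence y) consists only of 0's. Write y = 0^k, 1 ≤ k ≤ p.
Pump with i = 2: xy^2z = 0^{p+k} 1^{2p+2}. For this to lie in L we would need 2p+2 = 2(p+k)+2, which forces k = 0. But k ≥ 1, so xy^2z ∉ L.
Contradiction. Therefore L is not regular.

0^{p+k} 1^{2p+2}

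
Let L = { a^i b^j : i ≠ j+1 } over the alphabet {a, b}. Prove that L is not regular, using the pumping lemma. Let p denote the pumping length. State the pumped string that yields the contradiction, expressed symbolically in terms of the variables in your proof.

a^{p+p!} b^{p+p!-1}

Suppose for contradiction that L is regular, and let p be the pumping length.
Choose w = a^p b^{p+p!-1}. Since p ≠ (p+p!-1)+1 = p+p!, w ∈ L; and |w| ≥ p.
Write w = xyz as guaranteed by the lemma, with |xy| ≤ p and y is nonempty.
The first p characters of w are a's, so xy (and hence y) consists only of a's. Write y = a^k, 1 ≤ k ≤ p.
Since 1 ≤ k ≤ p, k divides p!; set t = 1 + p!/k. Then xy^t z has p + (p!/k)·k = p + p! copies of a. Now the a-count is p+p! and (b-count)+1 = (p+p!-1)+1 = p+p!, so i ≠ j+1 fails. So xy^t z = a^{p+p!} b^{p+p!-1} ∉ L.
Contradiction. Therefore L is not regular.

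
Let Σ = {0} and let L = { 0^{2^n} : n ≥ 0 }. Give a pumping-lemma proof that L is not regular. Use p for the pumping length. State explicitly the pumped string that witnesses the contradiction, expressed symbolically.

Toward a contradiction, assume L is regular with pumping length p.
Take w = 0^{2^p} ∈ L with |w| = 2^p ≥ p.
By the pumping lemma, w = xyz with |xy| ≤ p and y is nonempty.
Then y = 0^k for some k with 1 ≤ k ≤ p.
Pump with i = 2: xy^2z = 0^{2^p+k}. Since 1 ≤ k ≤ p < 2^p, we have 2^p < 2^p+k < 2^{p+1}, so 2^p+k is not a power of 2. So xy^2z ∉ L.
This is a contradiction; hence L is not regular.

0^{2^p+k}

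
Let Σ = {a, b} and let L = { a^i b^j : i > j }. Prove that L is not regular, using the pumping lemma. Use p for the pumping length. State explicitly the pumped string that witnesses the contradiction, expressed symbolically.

a^{p+1-k} b^p

Suppose for contradiction that L is regular, and let p be the pumping length.
Choose w = a^{p+1} b^p ∈ L, with |w| = 2p+1 ≥ p.
The pumping lemma gives a decomposition w = xyz where |xy| ≤ p and y is nonempty.
Because |xy| ≤ p and w begins with p copies of a, we have y = a^k with 1 ≤ k ≤ p.
Consider xy^0z = xz = a^{p+1-k} b^p. Since k ≥ 1, the a-count p+1-k is at most p, so i > j fails; thus xz ∉ L.
This is a contradiction; hence L is not regular.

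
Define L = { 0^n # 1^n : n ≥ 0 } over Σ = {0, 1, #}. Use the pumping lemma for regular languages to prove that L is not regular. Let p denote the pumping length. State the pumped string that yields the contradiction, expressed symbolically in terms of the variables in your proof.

0^{p+k} # 1^p

Toward a contradiction, assume L is regular with pumping length p.
Take w = 0^p # 1^p ∈ L with |w| = 2p+1 ≥ p.
Write w = xyz as guaranteed by the lemma, with |xy| ≤ p and |y| > 0.
The first p characters of w are 0's, so xy (and hence y) consists only of 0's. Write y = 0^k, 1 ≤ k ≤ p.
Pump with i = 2: xy^2z = 0^{p+k} # 1^p, which would require p+k = p. But k ≥ 1, so xy^2z ∉ L.
This is a contradiction; hence L is not regular.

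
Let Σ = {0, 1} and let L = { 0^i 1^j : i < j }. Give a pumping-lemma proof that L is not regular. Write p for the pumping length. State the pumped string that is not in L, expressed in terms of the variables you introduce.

Assume L is regular. Let p be the pumping length given by the pumping lemma.
Choose w = 0^p 1^{p+1} ∈ L, with |w| = 2p+1 ≥ p.
By the pumping lemma, w = xyz with |xy| ≤ p and |y| ≥ 1.
Because |xy| ≤ p and w begins with p copies of 0, we have y = 0^k with 1 ≤ k ≤ p.
Consider xy^2z = 0^{p+k} 1^{p+1}. Since k ≥ 1, the 0-count p+k is at least p+1, so i < j fails; thus xy^2z ∉ L.
This is a contradiction; hence L is not regular.

0^{p+k} 1^{p+1}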